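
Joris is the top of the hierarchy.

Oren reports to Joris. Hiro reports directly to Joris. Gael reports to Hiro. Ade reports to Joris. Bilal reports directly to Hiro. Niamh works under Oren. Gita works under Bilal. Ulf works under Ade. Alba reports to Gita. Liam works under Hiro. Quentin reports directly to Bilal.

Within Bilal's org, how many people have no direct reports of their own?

The people in Bilal's organization with no one reporting to them are Quentin, Alba. That is 2.

2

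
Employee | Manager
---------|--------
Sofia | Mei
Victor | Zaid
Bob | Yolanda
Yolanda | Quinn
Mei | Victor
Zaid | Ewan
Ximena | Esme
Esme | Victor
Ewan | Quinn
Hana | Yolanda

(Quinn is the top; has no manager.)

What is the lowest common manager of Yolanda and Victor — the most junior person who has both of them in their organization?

Quinn

Yolanda's chain of managers is Quinn. Victor's chain of managers is Zaid, Ewan, Quinn. The first manager that appears in both chains is Quinn.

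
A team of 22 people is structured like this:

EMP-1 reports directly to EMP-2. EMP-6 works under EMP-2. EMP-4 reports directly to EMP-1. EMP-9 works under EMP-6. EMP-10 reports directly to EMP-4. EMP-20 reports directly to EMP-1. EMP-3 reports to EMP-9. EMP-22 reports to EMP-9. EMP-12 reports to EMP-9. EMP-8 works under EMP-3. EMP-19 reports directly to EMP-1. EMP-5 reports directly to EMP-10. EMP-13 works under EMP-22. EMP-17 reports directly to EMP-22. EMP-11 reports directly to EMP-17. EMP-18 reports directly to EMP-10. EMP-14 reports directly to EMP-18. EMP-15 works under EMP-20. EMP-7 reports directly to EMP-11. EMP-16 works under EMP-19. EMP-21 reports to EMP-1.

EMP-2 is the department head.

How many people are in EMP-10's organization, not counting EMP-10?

EMP-10 directly manages EMP-5, EMP-18. EMP-5 has no reports. Under EMP-18: EMP-14 (1). So EMP-10's organization is 2 direct reports plus everyone under them: 1 + 2 = 3.

3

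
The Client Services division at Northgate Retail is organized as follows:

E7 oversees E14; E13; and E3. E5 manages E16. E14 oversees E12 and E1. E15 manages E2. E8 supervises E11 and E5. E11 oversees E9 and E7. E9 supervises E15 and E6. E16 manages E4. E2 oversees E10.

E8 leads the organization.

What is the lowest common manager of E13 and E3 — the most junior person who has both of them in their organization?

E7

E13's chain of managers is E7, E11, E8. E3's chain of managers is E7, E11, E8. The first manager that appears in both chains is E7.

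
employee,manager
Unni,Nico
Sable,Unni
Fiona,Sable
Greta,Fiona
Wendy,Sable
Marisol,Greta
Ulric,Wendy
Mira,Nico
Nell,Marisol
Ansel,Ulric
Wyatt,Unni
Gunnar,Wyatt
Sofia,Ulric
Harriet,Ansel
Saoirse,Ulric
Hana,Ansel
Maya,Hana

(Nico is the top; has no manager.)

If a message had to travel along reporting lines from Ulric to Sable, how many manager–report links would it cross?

2

Ulric is in Sable's organization: the chain from Ulric up to Sable is Ulric → Wendy → Sable, which is 2 links.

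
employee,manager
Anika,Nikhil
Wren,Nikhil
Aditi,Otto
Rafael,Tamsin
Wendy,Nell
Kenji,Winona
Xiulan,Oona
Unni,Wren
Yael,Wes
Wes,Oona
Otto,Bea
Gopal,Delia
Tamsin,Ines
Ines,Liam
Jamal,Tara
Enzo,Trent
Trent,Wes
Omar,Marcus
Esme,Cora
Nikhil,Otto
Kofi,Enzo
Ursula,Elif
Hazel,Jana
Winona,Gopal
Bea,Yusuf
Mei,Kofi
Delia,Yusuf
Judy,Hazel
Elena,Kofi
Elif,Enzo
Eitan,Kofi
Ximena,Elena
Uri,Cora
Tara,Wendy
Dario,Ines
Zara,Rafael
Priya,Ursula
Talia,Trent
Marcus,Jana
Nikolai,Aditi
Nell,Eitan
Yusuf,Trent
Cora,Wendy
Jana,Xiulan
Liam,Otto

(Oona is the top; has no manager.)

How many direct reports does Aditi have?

Aditi directly manages Nikolai. That is 1 direct report.

1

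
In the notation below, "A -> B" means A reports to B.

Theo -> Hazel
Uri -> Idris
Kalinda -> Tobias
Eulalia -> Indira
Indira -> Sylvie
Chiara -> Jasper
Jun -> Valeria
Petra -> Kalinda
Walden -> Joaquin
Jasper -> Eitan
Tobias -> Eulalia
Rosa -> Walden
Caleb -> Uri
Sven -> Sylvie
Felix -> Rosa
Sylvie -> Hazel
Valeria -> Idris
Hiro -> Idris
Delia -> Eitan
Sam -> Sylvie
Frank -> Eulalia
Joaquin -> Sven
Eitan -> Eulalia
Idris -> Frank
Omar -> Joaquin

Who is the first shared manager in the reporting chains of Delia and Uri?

Eulalia

Delia's chain of managers is Eitan, Eulalia, Indira, Sylvie, Hazel. Uri's chain of managers is Idris, Frank, Eulalia, Indira, Sylvie, Hazel. The first manager that appears in both chains is Eulalia.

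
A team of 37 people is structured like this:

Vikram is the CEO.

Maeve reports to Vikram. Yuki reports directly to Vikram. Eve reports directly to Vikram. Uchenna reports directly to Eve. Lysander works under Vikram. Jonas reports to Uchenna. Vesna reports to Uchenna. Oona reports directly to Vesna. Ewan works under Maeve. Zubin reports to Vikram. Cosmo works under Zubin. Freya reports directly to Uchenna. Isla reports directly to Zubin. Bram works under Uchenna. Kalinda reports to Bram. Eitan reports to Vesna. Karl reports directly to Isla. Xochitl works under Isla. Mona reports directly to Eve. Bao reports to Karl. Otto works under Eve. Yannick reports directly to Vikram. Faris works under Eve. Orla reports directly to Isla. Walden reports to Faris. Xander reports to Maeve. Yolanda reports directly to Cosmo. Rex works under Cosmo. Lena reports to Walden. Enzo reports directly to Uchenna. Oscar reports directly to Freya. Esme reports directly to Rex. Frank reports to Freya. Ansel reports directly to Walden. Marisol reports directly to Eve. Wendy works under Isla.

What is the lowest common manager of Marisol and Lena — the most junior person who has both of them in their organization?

Marisol's chain of managers is Eve, Vikram. Lena's chain of managers is Walden, Faris, Eve, Vikram. The first manager that appears in both chains is Eve.

Eve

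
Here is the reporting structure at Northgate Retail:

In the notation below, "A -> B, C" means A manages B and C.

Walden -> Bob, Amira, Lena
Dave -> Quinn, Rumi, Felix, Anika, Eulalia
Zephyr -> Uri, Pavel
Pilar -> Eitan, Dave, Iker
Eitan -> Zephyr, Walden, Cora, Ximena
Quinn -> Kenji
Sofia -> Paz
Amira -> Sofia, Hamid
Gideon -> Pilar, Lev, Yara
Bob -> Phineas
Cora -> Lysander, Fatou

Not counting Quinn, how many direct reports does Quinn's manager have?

Quinn reports to Dave. Dave's other direct reports are Rumi, Felix, Anika, Eulalia — 4 peers.

4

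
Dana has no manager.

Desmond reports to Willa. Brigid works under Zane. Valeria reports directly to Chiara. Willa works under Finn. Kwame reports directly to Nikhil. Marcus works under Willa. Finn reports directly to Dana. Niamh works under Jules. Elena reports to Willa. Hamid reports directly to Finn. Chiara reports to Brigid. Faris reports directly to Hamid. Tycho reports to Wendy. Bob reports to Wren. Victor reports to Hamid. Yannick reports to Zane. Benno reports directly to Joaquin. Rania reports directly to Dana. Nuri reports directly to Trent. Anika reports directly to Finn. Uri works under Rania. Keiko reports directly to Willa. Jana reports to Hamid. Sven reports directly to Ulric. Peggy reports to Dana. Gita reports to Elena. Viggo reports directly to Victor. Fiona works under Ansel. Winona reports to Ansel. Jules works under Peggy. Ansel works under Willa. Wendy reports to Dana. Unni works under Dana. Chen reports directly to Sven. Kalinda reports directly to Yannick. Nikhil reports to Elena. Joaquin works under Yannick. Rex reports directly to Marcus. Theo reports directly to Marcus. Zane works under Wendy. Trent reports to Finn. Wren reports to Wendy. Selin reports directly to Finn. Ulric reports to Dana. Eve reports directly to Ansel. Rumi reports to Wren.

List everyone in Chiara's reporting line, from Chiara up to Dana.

Chiara -> Brigid -> Zane -> Wendy -> Dana

Chiara reports to Brigid. Brigid reports to Zane. Zane reports to Wendy. Wendy reports to Dana. Dana is at the top.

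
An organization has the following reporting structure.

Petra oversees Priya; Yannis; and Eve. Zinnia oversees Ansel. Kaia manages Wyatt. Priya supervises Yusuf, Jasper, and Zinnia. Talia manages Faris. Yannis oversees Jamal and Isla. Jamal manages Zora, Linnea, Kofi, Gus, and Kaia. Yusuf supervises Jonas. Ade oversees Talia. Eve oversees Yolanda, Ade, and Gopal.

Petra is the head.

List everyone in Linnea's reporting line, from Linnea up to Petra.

Linnea reports to Jamal. Jamal reports to Yannis. Yannis reports to Petra. Petra is at the top.

Linnea -> Jamal -> Yannis -> Petra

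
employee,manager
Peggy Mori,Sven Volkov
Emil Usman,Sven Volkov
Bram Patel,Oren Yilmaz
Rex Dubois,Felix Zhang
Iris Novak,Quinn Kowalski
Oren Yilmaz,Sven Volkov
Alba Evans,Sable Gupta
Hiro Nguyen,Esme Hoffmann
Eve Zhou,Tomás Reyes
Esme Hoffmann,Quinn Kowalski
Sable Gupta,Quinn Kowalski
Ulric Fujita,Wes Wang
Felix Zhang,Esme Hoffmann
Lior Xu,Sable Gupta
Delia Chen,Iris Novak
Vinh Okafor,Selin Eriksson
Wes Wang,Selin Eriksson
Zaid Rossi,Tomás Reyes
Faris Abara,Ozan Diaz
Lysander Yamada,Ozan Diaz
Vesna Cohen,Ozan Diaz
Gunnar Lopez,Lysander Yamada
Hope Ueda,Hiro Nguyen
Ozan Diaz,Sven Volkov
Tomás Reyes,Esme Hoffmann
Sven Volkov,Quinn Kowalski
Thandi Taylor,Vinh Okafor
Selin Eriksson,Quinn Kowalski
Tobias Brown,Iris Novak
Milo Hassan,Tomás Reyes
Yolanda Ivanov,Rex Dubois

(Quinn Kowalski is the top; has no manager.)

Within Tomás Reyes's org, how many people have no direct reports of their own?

The people in Tomás Reyes's organization with no one reporting to them are Milo Hassan, Eve Zhou, Zaid Rossi. That is 3.

3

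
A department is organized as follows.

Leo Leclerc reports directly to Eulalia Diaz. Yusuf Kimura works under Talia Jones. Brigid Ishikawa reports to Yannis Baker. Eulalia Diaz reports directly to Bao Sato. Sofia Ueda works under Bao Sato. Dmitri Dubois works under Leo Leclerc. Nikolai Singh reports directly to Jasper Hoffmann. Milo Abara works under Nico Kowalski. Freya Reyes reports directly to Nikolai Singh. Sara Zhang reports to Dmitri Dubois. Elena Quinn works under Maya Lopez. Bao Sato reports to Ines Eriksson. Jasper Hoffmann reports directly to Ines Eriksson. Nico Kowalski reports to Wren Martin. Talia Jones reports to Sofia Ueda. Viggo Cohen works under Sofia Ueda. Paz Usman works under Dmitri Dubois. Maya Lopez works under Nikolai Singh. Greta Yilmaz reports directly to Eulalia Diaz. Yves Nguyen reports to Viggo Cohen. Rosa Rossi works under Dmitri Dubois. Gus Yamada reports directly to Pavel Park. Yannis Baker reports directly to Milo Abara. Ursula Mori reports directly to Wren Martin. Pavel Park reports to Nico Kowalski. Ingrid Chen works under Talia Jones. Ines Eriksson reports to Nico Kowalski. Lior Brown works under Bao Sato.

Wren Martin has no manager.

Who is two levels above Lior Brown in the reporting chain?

Ines Eriksson

Lior Brown reports to Bao Sato, and Bao Sato reports to Ines Eriksson. So Lior Brown's skip-level manager is Ines Eriksson.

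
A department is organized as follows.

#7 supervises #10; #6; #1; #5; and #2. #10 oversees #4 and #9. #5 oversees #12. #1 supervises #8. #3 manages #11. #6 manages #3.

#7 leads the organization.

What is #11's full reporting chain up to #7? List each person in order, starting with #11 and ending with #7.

#11 -> #3 -> #6 -> #7

#11 reports to #3. #3 reports to #6. #6 reports to #7. #7 is at the top.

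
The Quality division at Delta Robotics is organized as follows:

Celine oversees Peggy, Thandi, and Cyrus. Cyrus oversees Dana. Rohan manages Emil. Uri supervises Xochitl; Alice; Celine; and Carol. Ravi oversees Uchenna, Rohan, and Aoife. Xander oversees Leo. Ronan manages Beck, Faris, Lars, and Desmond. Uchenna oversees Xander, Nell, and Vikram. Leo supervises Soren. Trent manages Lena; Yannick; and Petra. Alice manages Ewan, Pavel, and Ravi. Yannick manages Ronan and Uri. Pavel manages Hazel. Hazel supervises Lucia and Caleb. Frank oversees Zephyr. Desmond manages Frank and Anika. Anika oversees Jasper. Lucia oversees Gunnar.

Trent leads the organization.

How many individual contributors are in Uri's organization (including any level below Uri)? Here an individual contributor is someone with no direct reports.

The people in Uri's organization with no one reporting to them are Carol, Xochitl, Ewan, Caleb, Gunnar, Aoife, Emil, Vikram, Nell, Soren, Dana, Thandi, Peggy. That is 13.

13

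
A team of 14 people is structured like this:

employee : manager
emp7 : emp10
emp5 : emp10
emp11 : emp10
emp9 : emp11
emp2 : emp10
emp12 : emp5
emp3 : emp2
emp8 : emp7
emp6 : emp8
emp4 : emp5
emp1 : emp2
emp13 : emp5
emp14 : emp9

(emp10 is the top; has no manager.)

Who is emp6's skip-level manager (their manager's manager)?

emp7

emp6 reports to emp8, and emp8 reports to emp7. So emp6's skip-level manager is emp7.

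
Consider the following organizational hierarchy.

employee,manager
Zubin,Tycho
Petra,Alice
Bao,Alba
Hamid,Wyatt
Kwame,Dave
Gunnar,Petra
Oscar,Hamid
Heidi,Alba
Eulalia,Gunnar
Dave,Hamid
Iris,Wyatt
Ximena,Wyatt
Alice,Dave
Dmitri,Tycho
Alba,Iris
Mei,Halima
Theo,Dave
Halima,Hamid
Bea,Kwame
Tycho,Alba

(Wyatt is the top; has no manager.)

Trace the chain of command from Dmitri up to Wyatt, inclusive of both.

Dmitri reports to Tycho. Tycho reports to Alba. Alba reports to Iris. Iris reports to Wyatt. Wyatt is at the top.

Dmitri -> Tycho -> Alba -> Iris -> Wyatt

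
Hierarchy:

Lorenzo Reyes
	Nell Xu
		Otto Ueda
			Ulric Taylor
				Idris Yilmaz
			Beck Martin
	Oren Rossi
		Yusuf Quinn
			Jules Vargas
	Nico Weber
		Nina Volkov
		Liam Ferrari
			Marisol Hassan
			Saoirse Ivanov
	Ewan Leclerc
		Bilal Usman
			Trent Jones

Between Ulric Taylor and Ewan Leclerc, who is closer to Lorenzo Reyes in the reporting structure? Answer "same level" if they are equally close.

Ulric Taylor is 3 levels below Lorenzo Reyes; Ewan Leclerc is 1. Ewan Leclerc is higher.

Ewan Leclerc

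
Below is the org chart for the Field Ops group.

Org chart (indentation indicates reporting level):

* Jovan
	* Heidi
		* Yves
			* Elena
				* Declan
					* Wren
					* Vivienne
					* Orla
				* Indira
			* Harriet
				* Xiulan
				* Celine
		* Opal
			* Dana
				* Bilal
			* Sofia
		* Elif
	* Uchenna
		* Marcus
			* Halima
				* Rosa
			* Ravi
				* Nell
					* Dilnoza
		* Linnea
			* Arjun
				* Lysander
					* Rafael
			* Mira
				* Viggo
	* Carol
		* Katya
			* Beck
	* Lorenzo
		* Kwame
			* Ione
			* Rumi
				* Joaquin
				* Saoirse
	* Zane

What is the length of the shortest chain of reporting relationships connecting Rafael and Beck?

8

Rafael is 5 levels below Jovan, and Beck is 3 levels below Jovan (their lowest common manager). The shortest path runs up from Rafael to Jovan and back down to Beck: 5 + 3 = 8 links.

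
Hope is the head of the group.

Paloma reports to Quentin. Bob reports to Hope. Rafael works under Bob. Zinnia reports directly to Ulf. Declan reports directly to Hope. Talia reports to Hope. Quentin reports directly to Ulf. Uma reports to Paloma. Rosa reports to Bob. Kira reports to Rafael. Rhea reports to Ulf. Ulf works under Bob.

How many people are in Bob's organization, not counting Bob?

Bob directly manages Rafael, Ulf, Rosa. Under Rafael: Kira (1). Under Ulf: Zinnia, Quentin, Paloma, Uma, Rhea (5). Rosa has no reports. So Bob's organization is 3 direct reports plus everyone under them: 2 + 6 + 1 = 9.

9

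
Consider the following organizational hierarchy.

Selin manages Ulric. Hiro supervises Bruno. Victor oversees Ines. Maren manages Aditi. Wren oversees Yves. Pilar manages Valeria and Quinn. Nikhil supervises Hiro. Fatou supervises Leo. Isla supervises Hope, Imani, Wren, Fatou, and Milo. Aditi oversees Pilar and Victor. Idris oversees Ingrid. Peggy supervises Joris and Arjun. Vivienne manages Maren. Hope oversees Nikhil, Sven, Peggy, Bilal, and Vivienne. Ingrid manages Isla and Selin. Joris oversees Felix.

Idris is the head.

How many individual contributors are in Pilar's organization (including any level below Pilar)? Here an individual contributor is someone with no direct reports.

2

The people in Pilar's organization with no one reporting to them are Quinn, Valeria. That is 2.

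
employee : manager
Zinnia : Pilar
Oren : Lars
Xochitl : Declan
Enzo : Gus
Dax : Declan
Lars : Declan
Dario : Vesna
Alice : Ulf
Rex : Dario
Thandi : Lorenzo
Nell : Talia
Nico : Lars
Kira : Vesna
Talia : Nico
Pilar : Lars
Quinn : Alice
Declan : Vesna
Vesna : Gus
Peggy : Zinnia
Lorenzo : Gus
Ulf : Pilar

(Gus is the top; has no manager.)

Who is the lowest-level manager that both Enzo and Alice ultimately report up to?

Gus

Enzo's chain of managers is Gus. Alice's chain of managers is Ulf, Pilar, Lars, Declan, Vesna, Gus. The first manager that appears in both chains is Gus.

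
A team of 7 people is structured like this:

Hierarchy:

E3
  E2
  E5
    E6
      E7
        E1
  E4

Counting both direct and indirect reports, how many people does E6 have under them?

2

E6 directly manages E7. Under E7: E1 (1). That's 2 in total.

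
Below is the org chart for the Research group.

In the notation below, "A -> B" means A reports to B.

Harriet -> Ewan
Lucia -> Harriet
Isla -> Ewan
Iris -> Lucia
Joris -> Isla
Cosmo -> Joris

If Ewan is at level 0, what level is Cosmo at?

Chain from Cosmo up to Ewan: Cosmo → Joris → Isla → Ewan. That is 3 steps up, so Cosmo is 3 levels below Ewan.

3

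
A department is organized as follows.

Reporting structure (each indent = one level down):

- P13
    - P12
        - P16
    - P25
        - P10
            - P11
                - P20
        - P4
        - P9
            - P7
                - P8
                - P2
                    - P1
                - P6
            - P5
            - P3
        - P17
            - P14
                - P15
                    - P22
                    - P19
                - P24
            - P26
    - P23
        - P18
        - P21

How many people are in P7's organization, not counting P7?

P7 directly manages P8, P2, P6. P8 has no reports. Under P2: P1 (1). P6 has no reports. So P7's organization is 3 direct reports plus everyone under them: 1 + 2 + 1 = 4.

4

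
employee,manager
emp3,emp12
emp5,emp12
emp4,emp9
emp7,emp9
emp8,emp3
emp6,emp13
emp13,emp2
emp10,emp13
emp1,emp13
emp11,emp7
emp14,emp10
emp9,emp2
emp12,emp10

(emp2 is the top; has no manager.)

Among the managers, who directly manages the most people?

emp13

Direct-report counts: emp2 has 2; emp9 has 2; emp7 has 1; emp13 has 3; emp10 has 2; emp12 has 2; emp3 has 1. The largest is 3, held by emp13.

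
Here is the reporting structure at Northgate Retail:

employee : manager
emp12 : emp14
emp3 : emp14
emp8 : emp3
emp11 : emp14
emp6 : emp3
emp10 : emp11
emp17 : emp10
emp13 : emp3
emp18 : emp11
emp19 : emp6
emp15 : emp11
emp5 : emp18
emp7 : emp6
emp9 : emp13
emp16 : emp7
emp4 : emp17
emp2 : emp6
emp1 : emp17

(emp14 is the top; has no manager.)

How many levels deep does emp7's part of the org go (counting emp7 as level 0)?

1

The longest chain under emp7 runs emp7 → emp16, which is 1 level below emp7.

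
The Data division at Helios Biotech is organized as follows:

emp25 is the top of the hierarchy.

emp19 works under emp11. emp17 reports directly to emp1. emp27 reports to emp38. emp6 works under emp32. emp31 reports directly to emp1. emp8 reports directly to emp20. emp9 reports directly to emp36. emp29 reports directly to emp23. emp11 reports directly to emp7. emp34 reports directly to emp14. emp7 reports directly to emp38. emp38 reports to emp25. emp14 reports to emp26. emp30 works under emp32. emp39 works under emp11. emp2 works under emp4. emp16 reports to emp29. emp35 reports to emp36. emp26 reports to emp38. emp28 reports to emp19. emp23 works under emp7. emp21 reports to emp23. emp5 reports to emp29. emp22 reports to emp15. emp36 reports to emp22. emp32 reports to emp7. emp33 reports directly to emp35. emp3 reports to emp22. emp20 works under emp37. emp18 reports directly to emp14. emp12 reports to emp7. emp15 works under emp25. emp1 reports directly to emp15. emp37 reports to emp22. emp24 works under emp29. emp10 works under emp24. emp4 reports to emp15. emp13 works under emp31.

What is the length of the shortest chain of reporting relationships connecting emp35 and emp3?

3

emp35 is 2 levels below emp22, and emp3 is 1 level below emp22 (their lowest common manager). The shortest path runs up from emp35 to emp22 and back down to emp3: 2 + 1 = 3 links.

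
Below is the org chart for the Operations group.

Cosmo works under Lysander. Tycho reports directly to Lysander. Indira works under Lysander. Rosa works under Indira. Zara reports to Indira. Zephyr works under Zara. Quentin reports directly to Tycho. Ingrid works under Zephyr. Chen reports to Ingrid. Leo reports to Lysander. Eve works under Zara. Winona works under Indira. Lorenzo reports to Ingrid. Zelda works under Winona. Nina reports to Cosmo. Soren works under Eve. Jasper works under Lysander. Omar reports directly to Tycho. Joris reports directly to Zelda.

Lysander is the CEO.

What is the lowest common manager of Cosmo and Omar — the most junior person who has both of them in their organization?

Cosmo's chain of managers is Lysander. Omar's chain of managers is Tycho, Lysander. The first manager that appears in both chains is Lysander.

Lysander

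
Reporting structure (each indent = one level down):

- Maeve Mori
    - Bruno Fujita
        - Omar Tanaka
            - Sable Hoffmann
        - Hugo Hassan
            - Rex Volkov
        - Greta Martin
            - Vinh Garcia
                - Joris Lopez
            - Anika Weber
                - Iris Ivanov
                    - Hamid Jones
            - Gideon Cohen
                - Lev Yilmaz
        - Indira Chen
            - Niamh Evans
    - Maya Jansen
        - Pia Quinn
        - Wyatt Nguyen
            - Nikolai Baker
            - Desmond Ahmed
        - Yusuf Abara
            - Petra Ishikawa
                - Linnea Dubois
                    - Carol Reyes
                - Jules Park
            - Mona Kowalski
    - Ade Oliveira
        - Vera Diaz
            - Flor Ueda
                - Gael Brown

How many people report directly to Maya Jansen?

3

Maya Jansen directly manages Pia Quinn, Wyatt Nguyen, Yusuf Abara. That is 3 direct reports.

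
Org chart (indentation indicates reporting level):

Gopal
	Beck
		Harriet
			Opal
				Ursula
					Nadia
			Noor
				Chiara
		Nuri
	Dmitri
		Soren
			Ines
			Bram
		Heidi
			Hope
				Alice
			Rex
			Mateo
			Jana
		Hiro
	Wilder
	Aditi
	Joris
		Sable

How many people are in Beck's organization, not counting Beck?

7

Beck directly manages Harriet, Nuri. Under Harriet: Noor, Chiara, Opal, Ursula, Nadia (5). Nuri has no reports. So Beck's organization is 2 direct reports plus everyone under them: 6 + 1 = 7.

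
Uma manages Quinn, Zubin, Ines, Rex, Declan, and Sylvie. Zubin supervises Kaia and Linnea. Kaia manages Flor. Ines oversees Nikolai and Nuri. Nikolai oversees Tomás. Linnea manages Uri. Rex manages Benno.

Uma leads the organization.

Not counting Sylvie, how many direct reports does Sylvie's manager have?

5

Sylvie reports to Uma. Uma's other direct reports are Quinn, Zubin, Ines, Rex, Declan — 5 peers.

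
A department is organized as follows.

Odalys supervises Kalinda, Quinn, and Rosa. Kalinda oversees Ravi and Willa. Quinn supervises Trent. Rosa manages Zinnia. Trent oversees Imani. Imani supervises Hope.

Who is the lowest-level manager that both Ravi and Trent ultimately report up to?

Odalys

Ravi's chain of managers is Kalinda, Odalys. Trent's chain of managers is Quinn, Odalys. The first manager that appears in both chains is Odalys.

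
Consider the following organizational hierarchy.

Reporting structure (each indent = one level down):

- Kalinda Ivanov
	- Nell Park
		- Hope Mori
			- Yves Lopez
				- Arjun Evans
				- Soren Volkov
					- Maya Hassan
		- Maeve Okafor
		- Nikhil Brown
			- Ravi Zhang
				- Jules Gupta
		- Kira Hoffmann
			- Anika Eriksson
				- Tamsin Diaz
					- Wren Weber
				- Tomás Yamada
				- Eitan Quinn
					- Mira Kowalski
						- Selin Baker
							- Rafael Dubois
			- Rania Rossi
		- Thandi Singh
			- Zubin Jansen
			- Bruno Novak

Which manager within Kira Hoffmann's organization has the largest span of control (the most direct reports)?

Anika Eriksson

Direct-report counts within Kira Hoffmann's organization: Kira Hoffmann has 2; Anika Eriksson has 3; Eitan Quinn has 1; Mira Kowalski has 1; Selin Baker has 1; Tamsin Diaz has 1. The largest is 3, held by Anika Eriksson.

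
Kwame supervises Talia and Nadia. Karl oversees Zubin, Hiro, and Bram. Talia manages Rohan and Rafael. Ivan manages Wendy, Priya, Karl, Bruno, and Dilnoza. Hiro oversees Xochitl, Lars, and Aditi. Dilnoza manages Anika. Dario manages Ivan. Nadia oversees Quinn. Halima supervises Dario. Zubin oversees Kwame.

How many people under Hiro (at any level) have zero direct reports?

The people in Hiro's organization with no one reporting to them are Aditi, Lars, Xochitl. That is 3.

3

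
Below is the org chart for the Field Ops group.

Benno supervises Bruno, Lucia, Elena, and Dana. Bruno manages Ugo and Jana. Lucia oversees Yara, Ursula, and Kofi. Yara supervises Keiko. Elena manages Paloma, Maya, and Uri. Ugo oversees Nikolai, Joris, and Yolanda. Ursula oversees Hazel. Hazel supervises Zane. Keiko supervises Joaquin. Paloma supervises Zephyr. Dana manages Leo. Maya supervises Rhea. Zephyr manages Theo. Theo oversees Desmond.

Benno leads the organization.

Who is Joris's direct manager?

Joris reports directly to Ugo.

Ugo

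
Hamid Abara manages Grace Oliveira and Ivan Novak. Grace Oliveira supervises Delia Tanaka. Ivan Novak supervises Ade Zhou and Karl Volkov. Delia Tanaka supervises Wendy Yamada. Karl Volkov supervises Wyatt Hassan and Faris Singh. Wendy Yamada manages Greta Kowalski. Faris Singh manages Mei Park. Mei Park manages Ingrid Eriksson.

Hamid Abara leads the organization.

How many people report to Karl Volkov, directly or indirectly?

Karl Volkov directly manages Wyatt Hassan, Faris Singh. Wyatt Hassan has no reports. Under Faris Singh: Mei Park, Ingrid Eriksson (2). So Karl Volkov's organization is 2 direct reports plus everyone under them: 1 + 3 = 4.

4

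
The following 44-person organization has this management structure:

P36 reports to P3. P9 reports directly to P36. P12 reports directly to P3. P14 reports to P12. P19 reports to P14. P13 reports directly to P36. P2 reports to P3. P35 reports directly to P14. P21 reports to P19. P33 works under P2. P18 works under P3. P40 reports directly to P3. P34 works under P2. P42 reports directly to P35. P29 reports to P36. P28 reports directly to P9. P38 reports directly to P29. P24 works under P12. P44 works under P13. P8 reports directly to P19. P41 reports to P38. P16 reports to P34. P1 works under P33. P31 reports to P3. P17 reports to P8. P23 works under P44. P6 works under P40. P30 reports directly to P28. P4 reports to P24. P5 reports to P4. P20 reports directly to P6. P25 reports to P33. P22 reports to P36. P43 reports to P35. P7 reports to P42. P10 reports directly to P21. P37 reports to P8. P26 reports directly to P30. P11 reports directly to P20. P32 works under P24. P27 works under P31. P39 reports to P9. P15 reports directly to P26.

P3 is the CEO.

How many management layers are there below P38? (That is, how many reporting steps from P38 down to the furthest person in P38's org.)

The longest chain under P38 runs P38 → P41, which is 1 level below P38.

1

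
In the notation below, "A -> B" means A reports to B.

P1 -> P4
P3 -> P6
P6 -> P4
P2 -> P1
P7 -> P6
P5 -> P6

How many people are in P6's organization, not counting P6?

3

P6 directly manages P3, P7, P5. P3 has no reports. P7 has no reports. P5 has no reports. So P6's organization is 3 direct reports plus everyone under them: 1 + 1 + 1 = 3.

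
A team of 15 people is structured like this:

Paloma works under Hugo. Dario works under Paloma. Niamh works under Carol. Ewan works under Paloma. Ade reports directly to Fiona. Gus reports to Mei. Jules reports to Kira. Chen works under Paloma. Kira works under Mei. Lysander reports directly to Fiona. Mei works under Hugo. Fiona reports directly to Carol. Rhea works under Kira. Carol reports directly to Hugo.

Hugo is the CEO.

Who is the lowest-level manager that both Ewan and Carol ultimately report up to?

Ewan's chain of managers is Paloma, Hugo. Carol's chain of managers is Hugo. The first manager that appears in both chains is Hugo.

Hugo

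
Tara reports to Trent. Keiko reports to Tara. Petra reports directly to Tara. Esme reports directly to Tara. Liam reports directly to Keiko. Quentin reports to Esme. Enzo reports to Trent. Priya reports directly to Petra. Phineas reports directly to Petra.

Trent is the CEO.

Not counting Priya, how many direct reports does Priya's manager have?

Priya reports to Petra. Petra's other direct reports are Phineas — 1 peer.

1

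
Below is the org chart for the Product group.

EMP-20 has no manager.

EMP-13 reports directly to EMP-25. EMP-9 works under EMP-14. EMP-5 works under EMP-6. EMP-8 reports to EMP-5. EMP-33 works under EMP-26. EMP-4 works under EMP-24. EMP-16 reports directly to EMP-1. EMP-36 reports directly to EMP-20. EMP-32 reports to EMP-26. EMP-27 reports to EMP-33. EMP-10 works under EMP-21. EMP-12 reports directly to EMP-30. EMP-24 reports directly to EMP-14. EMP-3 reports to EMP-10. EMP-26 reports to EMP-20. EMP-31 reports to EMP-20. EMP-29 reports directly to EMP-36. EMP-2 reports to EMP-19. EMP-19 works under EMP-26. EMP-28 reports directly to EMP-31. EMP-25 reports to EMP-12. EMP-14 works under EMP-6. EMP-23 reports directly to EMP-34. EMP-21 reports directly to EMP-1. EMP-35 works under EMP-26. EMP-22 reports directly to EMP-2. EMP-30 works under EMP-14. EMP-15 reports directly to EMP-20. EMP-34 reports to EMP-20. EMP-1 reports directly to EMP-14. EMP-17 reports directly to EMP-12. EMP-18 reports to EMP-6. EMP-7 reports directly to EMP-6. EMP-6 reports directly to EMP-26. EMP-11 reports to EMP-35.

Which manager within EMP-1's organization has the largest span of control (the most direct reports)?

Direct-report counts within EMP-1's organization: EMP-1 has 2; EMP-21 has 1; EMP-10 has 1. The largest is 2, held by EMP-1.

EMP-1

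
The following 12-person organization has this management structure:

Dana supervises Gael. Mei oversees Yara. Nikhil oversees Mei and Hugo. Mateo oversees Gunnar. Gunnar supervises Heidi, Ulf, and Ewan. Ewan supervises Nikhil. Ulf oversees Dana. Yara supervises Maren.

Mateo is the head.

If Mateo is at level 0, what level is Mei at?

4

Chain from Mei up to Mateo: Mei → Nikhil → Ewan → Gunnar → Mateo. That is 4 steps up, so Mei is 4 levels below Mateo.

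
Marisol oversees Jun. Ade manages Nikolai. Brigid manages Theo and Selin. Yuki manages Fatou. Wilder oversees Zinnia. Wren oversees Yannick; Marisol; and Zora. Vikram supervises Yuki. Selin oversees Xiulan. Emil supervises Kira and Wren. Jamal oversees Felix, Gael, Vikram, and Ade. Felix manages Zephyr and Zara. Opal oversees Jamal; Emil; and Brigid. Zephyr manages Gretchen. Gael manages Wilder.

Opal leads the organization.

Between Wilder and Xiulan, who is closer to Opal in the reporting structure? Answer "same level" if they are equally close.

Both Wilder and Xiulan are 3 levels below Opal.

same level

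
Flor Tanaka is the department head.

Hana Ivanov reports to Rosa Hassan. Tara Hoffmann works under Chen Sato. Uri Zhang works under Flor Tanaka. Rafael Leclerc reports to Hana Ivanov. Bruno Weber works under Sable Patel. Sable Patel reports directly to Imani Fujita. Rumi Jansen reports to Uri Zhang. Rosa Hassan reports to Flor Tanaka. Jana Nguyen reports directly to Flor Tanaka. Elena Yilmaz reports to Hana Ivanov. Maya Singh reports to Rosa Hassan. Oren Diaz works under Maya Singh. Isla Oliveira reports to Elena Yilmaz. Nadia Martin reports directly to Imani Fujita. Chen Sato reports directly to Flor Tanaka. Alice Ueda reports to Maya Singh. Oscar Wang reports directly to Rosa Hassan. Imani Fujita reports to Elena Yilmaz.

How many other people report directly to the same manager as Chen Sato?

3

Chen Sato reports to Flor Tanaka. Flor Tanaka's other direct reports are Rosa Hassan, Uri Zhang, Jana Nguyen — 3 peers.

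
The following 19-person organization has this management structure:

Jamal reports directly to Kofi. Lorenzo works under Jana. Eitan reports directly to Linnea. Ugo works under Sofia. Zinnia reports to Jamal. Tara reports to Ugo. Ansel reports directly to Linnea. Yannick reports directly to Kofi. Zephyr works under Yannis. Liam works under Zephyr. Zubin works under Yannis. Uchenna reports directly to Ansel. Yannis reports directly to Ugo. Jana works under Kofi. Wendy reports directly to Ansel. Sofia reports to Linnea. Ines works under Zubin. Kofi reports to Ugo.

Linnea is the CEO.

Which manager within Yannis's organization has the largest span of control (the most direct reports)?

Yannis

Direct-report counts within Yannis's organization: Yannis has 2; Zephyr has 1; Zubin has 1. The largest is 2, held by Yannis.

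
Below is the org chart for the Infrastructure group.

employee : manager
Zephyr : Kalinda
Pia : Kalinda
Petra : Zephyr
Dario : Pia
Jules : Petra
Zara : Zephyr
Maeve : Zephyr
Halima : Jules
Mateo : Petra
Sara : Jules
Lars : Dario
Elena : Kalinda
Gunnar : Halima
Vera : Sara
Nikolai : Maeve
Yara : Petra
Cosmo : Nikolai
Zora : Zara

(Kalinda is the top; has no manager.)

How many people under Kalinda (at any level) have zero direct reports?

The people in Kalinda's organization with no one reporting to them are Elena, Lars, Cosmo, Zora, Yara, Mateo, Vera, Gunnar. That is 8.

8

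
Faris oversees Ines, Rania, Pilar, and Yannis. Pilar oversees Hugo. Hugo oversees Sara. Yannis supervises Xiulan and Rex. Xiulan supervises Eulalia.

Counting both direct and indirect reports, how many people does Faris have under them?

9

Faris directly manages Pilar, Yannis, Rania, Ines. Under Pilar: Hugo, Sara (2). Under Yannis: Rex, Xiulan, Eulalia (3). Rania has no reports. Ines has no reports. So Faris's organization is 4 direct reports plus everyone under them: 3 + 4 + 1 + 1 = 9.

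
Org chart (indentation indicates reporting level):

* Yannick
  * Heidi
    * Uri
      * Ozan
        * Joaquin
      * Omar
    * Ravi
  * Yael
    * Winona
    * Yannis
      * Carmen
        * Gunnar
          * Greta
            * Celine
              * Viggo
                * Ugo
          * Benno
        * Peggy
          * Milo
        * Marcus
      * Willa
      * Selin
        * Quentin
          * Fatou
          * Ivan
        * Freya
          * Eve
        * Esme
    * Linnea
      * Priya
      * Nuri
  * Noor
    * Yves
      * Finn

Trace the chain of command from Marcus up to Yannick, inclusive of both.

Marcus -> Carmen -> Yannis -> Yael -> Yannick

Marcus reports to Carmen. Carmen reports to Yannis. Yannis reports to Yael. Yael reports to Yannick. Yannick is at the top.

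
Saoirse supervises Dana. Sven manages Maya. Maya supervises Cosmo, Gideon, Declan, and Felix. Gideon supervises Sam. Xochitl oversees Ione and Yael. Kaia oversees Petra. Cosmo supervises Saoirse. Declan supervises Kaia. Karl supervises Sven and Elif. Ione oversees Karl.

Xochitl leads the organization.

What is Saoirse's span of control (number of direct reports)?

Saoirse directly manages Dana. That is 1 direct report.

1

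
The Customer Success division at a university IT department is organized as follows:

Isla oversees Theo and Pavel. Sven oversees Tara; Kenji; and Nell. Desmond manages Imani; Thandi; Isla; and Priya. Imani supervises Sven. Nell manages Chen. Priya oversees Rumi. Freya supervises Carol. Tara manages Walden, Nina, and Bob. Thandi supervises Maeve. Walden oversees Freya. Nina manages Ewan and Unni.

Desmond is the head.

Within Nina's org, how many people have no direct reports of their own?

The people in Nina's organization with no one reporting to them are Unni, Ewan. That is 2.

2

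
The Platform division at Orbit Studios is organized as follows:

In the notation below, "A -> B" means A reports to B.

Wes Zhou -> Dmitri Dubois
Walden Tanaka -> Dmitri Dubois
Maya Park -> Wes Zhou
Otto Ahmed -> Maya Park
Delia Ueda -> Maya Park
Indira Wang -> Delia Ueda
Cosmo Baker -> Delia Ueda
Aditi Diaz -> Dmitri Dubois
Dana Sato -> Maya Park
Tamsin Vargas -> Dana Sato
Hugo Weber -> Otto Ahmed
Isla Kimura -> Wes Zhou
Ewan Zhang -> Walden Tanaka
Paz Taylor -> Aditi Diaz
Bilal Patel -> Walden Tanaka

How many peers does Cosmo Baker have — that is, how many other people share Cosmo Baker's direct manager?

Cosmo Baker reports to Delia Ueda. Delia Ueda's other direct reports are Indira Wang — 1 peer.

1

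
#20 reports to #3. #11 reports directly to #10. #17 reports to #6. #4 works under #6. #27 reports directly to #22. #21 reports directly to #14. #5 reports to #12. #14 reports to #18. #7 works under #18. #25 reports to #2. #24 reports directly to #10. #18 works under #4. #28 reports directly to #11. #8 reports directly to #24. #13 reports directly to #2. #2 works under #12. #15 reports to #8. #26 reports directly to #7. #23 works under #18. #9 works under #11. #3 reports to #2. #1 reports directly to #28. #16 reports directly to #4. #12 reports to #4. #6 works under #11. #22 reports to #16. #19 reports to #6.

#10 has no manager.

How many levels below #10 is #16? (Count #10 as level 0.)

Chain from #16 up to #10: #16 → #4 → #6 → #11 → #10. That is 4 steps up, so #16 is 4 levels below #10.

4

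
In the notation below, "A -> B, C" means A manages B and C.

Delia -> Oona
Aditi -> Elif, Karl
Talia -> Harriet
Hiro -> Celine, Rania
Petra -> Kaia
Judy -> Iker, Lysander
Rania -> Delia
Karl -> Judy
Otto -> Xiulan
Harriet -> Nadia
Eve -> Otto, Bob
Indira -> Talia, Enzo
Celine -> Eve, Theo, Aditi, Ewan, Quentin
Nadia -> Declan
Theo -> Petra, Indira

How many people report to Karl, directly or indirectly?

3

Karl directly manages Judy. Under Judy: Lysander, Iker (2). That's 3 in total.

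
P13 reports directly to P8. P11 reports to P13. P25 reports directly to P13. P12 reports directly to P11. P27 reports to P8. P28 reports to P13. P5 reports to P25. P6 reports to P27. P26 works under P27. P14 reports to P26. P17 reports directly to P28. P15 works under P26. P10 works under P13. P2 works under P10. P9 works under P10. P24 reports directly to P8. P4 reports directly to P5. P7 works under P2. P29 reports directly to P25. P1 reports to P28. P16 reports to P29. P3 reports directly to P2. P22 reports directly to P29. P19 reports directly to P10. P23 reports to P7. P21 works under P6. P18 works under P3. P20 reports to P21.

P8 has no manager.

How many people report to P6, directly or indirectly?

P6 directly manages P21. Under P21: P20 (1). That's 2 in total.

2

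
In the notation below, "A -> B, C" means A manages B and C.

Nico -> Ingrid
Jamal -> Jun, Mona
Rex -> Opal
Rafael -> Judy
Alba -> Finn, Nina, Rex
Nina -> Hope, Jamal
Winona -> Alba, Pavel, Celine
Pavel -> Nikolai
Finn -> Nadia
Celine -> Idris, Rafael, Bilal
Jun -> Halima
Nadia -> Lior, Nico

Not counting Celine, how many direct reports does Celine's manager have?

2

Celine reports to Winona. Winona's other direct reports are Alba, Pavel — 2 peers.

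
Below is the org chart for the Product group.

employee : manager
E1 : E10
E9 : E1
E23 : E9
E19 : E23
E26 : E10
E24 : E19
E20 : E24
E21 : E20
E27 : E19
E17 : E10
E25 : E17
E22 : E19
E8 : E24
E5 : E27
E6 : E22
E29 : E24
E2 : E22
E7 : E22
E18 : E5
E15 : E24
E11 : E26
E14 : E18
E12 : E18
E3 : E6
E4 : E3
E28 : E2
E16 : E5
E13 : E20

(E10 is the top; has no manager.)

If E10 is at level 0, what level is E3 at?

Chain from E3 up to E10: E3 → E6 → E22 → E19 → E23 → E9 → E1 → E10. That is 7 steps up, so E3 is 7 levels below E10.

7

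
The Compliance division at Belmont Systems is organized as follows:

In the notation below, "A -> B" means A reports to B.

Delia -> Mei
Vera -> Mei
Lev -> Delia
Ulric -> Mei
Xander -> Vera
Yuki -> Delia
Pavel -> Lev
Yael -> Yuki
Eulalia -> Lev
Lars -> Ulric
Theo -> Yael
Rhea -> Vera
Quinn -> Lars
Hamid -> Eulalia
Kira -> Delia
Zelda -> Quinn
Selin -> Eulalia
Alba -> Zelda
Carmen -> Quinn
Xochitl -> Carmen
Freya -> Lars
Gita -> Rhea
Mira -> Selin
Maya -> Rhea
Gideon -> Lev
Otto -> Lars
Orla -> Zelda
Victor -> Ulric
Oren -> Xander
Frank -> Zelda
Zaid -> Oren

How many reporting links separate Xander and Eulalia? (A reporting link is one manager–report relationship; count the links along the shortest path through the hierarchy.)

5

Xander is 2 levels below Mei, and Eulalia is 3 levels below Mei (their lowest common manager). The shortest path runs up from Xander to Mei and back down to Eulalia: 2 + 3 = 5 links.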